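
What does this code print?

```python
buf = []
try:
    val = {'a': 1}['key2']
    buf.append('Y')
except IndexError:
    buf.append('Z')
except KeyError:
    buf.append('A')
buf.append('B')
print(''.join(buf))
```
AB

KeyError is caught by its specific handler, not IndexError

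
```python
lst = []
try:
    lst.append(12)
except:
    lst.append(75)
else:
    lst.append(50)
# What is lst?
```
[12, 50]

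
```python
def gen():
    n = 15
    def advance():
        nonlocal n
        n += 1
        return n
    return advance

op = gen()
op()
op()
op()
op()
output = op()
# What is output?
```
20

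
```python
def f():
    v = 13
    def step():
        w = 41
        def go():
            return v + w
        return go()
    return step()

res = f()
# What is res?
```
54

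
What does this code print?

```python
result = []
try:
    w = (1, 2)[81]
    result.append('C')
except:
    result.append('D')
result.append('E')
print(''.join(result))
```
DE

Exception raised in try, caught by bare except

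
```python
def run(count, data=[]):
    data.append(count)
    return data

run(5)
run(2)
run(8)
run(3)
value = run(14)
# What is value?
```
[5, 2, 8, 3, 14]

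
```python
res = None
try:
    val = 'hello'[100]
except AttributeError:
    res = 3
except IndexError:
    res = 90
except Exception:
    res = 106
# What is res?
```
90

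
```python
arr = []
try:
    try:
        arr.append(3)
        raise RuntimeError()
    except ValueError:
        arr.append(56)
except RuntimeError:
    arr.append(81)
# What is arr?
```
[3, 81]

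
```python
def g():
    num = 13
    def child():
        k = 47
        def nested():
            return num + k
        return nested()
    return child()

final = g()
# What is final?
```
60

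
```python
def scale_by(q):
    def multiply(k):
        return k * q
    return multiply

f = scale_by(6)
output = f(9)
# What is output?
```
54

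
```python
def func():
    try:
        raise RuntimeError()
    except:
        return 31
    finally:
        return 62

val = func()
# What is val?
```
62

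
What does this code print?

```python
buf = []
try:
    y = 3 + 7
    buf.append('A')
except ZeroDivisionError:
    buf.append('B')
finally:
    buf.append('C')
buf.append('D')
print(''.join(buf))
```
ACD

finally runs after normal execution too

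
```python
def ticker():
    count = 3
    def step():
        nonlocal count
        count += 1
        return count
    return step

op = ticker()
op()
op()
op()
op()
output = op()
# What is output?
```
8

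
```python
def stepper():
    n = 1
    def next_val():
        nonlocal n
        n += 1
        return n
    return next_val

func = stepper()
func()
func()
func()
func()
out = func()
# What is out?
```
6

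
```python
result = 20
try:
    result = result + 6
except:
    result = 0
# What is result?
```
26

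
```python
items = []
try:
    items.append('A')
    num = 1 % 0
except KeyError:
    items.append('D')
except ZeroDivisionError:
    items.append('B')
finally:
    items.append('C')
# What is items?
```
['A', 'B', 'C']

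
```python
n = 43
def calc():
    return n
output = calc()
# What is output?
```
43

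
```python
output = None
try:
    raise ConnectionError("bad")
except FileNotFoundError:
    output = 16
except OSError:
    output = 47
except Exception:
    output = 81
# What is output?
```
47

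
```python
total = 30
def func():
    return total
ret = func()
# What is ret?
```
30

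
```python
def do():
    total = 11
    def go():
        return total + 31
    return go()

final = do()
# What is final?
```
42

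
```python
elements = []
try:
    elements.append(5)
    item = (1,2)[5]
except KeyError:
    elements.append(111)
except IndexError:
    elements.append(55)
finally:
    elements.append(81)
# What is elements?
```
[5, 55, 81]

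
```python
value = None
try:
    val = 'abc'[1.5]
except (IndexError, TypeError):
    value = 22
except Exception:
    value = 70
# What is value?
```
22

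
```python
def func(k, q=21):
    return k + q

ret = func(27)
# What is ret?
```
48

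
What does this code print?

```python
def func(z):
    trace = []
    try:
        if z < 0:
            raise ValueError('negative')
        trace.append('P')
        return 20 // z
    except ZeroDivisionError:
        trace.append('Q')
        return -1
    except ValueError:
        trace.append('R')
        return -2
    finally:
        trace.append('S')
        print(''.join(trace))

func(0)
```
PQS

z=0 causes ZeroDivisionError, caught, finally prints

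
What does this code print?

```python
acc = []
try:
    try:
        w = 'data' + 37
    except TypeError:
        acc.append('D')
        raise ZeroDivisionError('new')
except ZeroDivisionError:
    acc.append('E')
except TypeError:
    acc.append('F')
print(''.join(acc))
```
DE

New ZeroDivisionError raised, caught by outer ZeroDivisionError handler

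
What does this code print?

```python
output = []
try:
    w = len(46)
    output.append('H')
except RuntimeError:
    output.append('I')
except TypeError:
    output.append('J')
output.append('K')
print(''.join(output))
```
JK

TypeError is caught by its specific handler, not RuntimeError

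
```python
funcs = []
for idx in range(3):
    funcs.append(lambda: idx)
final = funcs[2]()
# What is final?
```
2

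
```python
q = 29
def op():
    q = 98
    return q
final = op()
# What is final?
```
98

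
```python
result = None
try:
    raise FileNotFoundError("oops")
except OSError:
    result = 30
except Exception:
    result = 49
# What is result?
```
30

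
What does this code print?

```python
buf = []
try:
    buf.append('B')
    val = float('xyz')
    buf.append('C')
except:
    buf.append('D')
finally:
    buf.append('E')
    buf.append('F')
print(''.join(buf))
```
BDEF

Code before exception runs, then except, then all of finally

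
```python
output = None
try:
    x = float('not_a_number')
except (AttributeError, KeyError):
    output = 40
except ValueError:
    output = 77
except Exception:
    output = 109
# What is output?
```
77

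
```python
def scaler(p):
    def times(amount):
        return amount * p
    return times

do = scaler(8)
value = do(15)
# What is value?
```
120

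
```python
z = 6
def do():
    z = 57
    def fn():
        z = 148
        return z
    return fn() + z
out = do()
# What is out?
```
205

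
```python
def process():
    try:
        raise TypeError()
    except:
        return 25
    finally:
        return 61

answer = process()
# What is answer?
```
61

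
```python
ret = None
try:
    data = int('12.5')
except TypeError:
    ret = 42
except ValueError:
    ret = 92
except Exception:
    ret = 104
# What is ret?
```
92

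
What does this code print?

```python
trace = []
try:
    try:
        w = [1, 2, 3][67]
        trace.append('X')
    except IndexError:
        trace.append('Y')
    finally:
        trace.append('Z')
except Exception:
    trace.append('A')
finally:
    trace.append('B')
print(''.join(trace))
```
YZB

Both finally blocks run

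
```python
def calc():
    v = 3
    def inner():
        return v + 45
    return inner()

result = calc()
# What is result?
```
48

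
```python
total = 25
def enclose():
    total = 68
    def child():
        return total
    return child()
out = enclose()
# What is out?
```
68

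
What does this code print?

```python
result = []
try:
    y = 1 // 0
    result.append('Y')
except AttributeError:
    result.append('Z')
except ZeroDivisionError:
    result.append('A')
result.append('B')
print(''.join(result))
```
AB

ZeroDivisionError is caught by its specific handler, not AttributeError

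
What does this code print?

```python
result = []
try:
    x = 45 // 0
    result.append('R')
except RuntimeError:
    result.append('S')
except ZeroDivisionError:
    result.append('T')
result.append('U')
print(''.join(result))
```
TU

ZeroDivisionError is caught by its specific handler, not RuntimeError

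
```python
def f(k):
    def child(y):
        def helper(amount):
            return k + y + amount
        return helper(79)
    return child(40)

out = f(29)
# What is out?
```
148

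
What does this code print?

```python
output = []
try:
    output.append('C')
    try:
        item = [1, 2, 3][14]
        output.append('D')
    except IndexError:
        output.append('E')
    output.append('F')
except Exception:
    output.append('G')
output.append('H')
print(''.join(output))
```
CEFH

Inner exception caught by inner handler, outer continues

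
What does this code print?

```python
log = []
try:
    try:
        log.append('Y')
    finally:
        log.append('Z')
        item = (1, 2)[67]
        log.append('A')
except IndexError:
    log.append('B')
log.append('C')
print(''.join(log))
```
YZBC

Exception in inner finally caught by outer except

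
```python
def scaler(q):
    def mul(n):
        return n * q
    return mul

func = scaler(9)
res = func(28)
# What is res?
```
252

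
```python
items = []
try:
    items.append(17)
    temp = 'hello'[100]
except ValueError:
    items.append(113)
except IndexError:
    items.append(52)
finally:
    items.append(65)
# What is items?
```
[17, 52, 65]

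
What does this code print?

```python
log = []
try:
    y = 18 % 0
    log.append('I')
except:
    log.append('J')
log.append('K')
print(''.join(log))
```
JK

Exception raised in try, caught by bare except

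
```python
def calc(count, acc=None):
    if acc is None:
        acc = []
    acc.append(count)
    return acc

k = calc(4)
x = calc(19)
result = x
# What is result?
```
[19]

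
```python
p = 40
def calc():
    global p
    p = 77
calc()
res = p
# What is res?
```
77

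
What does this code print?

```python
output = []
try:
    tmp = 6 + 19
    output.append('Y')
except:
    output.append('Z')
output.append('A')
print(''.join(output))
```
YA

No exception, try block completes normally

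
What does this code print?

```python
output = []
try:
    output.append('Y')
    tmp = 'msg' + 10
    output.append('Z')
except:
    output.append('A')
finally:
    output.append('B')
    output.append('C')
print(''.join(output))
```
YABC

Code before exception runs, then except, then all of finally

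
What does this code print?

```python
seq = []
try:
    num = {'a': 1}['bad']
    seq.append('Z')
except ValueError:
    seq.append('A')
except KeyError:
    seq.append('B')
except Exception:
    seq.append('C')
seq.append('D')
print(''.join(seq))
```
BD

KeyError matches before generic Exception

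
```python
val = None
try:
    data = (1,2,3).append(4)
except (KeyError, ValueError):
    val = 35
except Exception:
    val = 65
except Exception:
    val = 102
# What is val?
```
65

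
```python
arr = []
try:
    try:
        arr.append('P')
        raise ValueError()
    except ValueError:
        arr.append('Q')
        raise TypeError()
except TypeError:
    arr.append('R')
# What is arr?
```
['P', 'Q', 'R']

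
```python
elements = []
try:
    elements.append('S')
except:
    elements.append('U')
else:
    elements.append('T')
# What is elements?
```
['S', 'T']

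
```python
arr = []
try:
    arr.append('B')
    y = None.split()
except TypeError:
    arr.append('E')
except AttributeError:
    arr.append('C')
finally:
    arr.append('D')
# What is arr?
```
['B', 'C', 'D']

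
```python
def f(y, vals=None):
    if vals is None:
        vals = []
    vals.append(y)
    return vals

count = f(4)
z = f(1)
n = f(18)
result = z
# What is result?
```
[1]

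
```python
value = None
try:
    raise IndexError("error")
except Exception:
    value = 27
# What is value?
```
27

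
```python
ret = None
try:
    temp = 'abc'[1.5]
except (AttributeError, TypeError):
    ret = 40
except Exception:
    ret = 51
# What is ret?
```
40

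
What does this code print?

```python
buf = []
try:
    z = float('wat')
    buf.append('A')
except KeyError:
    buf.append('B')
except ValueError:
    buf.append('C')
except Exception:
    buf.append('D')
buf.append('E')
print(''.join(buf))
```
CE

ValueError matches before generic Exception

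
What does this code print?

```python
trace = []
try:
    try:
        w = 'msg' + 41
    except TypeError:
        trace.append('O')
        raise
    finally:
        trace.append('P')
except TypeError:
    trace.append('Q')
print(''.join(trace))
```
OPQ

finally runs before re-raised exception propagates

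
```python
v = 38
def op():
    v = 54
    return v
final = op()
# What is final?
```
54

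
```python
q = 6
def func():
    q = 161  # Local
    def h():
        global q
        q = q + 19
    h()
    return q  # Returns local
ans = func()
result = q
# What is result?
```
25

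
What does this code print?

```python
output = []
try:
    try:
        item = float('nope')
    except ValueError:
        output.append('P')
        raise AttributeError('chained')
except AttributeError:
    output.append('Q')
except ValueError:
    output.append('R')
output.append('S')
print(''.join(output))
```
PQS

AttributeError raised and caught, original ValueError not re-raised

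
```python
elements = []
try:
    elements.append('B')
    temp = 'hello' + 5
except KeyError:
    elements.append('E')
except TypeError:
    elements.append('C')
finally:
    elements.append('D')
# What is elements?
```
['B', 'C', 'D']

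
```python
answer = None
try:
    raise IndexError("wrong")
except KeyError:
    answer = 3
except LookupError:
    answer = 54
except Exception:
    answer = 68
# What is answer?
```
54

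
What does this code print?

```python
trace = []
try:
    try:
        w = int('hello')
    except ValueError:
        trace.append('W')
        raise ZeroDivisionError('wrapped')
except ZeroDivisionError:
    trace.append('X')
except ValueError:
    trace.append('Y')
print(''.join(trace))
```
WX

New ZeroDivisionError raised, caught by outer ZeroDivisionError handler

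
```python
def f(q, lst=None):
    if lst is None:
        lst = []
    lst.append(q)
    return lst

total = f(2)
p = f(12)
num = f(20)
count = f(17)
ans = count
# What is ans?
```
[17]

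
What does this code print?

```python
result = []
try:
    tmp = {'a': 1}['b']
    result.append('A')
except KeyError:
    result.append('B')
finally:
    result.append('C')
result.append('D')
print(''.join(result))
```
BCD

finally always runs, even after exception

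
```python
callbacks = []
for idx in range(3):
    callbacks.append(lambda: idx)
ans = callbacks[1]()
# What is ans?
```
2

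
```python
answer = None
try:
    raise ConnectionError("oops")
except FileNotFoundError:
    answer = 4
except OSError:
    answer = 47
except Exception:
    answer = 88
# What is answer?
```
47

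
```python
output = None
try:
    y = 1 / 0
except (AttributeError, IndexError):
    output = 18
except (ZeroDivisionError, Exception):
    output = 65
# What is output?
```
65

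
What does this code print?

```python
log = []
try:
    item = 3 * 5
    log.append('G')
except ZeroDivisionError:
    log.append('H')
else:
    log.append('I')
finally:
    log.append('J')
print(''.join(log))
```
GIJ

else runs before finally when no exception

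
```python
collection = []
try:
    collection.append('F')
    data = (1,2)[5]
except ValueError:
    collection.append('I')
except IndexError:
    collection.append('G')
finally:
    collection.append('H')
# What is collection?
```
['F', 'G', 'H']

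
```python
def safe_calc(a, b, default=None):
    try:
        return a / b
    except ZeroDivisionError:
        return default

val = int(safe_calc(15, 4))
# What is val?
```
3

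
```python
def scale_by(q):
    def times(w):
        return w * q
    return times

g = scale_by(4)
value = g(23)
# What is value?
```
92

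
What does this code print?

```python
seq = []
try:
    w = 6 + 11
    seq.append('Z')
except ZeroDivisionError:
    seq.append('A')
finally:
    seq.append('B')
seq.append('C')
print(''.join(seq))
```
ZBC

finally runs after normal execution too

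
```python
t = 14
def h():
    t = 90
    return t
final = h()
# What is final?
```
90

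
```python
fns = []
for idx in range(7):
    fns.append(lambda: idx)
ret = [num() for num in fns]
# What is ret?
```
[6, 6, 6, 6, 6, 6, 6]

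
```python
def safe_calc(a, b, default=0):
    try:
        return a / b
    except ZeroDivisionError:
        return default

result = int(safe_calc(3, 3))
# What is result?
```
1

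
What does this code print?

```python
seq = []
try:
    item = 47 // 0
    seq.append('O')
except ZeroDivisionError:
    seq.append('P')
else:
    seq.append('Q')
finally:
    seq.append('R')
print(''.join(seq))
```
PR

Exception: except runs, else skipped, finally runs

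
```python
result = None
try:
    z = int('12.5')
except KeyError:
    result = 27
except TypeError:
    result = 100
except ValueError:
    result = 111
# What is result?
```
111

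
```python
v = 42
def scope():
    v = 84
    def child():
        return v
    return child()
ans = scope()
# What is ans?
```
84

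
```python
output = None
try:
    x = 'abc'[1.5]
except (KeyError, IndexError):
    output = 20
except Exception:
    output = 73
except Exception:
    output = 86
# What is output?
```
73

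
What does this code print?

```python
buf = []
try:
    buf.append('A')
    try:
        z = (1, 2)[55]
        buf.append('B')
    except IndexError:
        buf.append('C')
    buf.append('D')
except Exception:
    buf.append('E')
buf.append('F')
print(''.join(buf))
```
ACDF

Inner exception caught by inner handler, outer continues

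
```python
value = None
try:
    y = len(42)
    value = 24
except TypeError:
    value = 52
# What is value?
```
52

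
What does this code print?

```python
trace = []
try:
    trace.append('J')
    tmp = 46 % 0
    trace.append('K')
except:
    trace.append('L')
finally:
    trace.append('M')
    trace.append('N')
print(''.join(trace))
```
JLMN

Code before exception runs, then except, then all of finally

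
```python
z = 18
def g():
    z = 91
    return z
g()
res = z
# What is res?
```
18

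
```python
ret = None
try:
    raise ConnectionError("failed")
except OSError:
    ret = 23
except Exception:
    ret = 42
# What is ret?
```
23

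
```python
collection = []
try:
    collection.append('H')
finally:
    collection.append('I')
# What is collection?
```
['H', 'I']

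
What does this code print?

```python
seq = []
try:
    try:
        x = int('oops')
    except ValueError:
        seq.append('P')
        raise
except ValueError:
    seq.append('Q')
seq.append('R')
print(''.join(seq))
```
PQR

raise without argument re-raises current exception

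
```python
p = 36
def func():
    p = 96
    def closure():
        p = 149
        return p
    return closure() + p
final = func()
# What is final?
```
245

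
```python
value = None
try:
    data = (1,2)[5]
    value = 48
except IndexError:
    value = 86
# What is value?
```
86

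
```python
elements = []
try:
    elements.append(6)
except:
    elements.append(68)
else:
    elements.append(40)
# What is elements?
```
[6, 40]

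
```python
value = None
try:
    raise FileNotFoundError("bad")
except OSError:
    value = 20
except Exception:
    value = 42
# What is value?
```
20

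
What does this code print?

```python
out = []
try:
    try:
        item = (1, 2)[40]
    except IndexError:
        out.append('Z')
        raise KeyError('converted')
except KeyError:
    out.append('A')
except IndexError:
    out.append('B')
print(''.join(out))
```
ZA

New KeyError raised, caught by outer KeyError handler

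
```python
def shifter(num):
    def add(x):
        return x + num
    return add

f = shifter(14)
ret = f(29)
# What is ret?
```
43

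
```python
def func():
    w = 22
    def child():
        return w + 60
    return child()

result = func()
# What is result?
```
82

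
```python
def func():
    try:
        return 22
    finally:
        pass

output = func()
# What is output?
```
22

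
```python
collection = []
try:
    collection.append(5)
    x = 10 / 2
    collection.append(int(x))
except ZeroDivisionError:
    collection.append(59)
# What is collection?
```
[5, 5]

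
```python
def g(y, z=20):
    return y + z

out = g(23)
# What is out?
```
43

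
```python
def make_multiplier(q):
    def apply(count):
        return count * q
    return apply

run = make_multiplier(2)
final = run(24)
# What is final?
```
48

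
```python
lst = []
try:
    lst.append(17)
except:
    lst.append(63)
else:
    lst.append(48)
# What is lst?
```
[17, 48]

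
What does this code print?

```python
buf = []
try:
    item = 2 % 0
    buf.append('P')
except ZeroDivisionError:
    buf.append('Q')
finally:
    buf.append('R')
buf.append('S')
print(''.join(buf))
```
QRS

finally always runs, even after exception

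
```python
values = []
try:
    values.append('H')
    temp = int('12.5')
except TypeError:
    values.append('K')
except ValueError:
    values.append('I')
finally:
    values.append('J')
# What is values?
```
['H', 'I', 'J']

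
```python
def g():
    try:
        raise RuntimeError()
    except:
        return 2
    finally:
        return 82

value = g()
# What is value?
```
82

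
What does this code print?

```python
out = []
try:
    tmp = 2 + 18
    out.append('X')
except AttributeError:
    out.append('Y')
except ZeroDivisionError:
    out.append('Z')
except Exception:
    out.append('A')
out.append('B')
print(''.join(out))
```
XB

No exception, try block completes normally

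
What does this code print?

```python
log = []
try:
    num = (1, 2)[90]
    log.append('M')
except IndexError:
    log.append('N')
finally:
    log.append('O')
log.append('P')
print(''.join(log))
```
NOP

finally always runs, even after exception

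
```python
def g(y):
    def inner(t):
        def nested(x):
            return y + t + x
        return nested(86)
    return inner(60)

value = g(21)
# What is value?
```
167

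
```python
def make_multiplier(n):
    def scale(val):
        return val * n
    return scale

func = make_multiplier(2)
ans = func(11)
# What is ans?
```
22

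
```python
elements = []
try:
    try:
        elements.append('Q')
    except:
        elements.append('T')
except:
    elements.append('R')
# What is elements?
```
['Q']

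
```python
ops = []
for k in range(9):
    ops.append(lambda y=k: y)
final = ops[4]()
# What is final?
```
4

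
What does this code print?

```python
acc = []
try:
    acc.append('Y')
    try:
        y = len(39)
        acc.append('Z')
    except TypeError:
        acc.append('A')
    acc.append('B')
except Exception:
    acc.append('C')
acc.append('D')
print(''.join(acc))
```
YABD

Inner exception caught by inner handler, outer continues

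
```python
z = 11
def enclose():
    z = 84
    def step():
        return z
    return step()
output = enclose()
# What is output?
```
84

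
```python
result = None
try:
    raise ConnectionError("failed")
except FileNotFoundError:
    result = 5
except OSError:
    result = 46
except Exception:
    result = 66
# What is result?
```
46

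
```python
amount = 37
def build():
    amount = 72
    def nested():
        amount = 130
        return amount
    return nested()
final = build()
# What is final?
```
130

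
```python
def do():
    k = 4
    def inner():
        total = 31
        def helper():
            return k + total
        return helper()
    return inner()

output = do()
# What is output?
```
35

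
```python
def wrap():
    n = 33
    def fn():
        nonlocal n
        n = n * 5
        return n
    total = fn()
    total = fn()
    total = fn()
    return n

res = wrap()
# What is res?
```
4125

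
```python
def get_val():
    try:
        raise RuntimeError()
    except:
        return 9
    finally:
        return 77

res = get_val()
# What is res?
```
77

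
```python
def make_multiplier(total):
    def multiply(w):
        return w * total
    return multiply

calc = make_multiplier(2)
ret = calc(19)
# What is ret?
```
38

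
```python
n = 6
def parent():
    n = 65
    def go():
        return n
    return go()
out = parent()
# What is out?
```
65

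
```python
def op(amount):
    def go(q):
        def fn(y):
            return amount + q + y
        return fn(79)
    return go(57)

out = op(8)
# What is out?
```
144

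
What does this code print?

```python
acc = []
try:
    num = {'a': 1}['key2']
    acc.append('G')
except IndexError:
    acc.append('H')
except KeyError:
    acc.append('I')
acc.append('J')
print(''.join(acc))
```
IJ

KeyError is caught by its specific handler, not IndexError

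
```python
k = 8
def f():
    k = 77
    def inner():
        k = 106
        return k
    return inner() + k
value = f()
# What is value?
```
183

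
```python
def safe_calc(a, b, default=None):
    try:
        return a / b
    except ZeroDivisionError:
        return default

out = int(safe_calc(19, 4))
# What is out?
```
4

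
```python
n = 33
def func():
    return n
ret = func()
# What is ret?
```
33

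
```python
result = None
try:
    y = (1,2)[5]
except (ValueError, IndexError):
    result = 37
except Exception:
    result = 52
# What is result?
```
37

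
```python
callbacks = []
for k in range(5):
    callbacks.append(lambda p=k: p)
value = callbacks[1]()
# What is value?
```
1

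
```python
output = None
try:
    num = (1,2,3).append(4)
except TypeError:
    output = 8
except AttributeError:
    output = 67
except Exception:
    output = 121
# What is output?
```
67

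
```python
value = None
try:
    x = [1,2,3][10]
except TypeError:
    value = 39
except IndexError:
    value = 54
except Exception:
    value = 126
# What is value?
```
54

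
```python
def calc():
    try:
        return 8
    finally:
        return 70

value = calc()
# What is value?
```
70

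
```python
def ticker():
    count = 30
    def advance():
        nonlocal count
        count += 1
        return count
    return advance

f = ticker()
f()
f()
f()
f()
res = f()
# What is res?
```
35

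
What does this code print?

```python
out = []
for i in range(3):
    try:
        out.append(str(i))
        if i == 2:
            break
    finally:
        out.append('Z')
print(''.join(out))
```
0Z1Z2Z

finally runs even when breaking out of loop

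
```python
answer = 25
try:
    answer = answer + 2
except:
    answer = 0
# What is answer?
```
27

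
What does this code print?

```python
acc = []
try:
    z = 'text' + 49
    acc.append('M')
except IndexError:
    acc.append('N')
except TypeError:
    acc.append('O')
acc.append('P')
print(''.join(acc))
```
OP

TypeError is caught by its specific handler, not IndexError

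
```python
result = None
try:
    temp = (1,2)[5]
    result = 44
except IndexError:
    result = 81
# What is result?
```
81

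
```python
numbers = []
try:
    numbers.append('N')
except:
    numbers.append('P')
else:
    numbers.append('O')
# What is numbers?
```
['N', 'O']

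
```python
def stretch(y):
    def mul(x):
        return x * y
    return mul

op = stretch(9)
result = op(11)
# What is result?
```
99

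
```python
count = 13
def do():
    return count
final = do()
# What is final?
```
13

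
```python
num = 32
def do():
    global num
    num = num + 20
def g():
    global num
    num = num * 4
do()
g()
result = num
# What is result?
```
208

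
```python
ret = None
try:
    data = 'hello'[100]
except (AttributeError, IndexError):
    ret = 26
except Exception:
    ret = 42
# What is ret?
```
26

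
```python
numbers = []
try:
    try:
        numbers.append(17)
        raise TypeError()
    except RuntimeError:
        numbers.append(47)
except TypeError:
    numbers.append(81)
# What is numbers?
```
[17, 81]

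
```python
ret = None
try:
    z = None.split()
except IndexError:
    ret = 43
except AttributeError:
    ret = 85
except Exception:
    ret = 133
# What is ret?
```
85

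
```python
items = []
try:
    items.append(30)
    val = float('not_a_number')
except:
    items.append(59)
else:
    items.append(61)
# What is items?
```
[30, 59]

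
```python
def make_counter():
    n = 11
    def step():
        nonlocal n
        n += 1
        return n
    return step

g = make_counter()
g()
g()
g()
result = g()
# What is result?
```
15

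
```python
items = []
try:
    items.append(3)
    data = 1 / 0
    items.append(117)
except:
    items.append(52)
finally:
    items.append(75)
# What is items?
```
[3, 52, 75]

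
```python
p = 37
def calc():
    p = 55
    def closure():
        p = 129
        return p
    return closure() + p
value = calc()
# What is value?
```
184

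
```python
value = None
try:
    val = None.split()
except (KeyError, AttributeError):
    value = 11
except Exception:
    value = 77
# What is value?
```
11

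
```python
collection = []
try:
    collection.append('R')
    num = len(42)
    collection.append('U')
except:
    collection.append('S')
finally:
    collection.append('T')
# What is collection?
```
['R', 'S', 'T']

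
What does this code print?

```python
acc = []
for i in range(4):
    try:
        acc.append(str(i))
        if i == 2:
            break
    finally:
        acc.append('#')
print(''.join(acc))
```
0#1#2#

finally runs even when breaking out of loop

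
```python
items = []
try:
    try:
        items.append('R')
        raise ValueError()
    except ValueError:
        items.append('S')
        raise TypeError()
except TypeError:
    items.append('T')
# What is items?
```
['R', 'S', 'T']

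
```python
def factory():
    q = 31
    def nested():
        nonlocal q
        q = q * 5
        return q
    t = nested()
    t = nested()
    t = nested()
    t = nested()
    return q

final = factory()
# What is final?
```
19375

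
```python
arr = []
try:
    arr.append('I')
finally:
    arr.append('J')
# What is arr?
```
['I', 'J']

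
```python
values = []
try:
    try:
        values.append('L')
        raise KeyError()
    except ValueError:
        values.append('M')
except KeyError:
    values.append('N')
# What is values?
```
['L', 'N']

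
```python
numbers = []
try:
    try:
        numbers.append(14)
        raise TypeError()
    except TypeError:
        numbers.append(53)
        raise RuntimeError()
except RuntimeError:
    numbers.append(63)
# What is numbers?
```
[14, 53, 63]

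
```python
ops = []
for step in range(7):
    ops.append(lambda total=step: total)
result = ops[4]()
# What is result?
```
4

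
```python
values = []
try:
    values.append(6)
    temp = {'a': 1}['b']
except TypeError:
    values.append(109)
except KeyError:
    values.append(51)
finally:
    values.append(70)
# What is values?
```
[6, 51, 70]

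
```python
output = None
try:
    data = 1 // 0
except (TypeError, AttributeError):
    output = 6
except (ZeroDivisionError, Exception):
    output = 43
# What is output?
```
43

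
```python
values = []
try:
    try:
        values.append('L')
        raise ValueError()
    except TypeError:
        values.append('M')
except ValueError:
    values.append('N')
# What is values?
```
['L', 'N']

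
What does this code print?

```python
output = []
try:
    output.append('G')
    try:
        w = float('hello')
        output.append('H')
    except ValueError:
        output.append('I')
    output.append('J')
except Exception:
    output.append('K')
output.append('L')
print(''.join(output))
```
GIJL

Inner exception caught by inner handler, outer continues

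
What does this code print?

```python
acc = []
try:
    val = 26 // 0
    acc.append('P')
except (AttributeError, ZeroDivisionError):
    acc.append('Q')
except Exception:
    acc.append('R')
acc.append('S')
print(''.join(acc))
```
QS

ZeroDivisionError matches tuple containing it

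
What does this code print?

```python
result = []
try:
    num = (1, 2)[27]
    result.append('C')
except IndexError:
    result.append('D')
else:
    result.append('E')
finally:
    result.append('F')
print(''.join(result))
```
DF

Exception: except runs, else skipped, finally runs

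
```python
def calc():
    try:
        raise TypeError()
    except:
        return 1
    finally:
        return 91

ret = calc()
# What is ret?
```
91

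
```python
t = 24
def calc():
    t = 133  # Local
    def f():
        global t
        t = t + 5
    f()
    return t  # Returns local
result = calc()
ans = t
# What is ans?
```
29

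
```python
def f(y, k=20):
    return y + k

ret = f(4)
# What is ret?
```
24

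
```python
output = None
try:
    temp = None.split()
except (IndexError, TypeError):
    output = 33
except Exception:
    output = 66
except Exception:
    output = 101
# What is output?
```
66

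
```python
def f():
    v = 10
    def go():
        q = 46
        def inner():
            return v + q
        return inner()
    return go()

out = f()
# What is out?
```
56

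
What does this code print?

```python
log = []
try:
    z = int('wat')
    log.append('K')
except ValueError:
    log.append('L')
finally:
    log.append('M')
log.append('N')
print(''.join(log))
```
LMN

finally always runs, even after exception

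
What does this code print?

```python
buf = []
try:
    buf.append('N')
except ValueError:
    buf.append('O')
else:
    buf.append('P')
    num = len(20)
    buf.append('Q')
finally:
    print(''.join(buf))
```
NP

Try succeeds, else appends 'P', TypeError in else is uncaught, finally prints before exception propagates ('Q' never appended)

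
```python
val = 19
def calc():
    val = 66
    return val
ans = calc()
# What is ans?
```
66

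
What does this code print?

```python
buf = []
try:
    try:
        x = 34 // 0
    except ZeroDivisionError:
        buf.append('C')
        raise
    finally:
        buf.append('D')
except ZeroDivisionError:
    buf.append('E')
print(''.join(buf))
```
CDE

finally runs before re-raised exception propagates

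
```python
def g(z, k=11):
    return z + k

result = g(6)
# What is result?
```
17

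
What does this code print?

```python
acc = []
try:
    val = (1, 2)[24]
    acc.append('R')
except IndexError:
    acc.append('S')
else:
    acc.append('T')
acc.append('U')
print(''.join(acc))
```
SU

else block skipped when exception is caught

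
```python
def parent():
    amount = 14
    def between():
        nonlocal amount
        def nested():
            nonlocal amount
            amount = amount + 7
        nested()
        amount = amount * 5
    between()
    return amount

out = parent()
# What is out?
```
105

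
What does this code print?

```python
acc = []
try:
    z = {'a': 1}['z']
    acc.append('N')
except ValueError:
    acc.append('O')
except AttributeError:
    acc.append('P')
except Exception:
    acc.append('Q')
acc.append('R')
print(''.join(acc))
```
QR

KeyError not specifically caught, falls to Exception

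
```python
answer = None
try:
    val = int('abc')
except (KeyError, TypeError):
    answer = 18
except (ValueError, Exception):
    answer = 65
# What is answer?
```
65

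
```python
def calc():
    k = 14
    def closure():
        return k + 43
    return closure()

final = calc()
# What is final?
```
57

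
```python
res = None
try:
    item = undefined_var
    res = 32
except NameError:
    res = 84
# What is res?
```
84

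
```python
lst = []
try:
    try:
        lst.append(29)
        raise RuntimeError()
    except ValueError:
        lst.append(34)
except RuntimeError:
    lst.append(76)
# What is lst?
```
[29, 76]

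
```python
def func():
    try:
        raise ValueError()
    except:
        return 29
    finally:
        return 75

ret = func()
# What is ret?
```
75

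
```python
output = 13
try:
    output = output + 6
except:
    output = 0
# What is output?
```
19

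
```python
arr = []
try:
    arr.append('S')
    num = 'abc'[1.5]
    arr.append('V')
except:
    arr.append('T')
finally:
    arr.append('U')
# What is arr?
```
['S', 'T', 'U']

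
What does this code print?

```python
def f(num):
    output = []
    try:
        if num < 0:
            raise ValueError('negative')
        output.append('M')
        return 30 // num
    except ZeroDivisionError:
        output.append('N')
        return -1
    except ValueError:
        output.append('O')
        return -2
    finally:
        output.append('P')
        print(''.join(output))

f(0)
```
MNP

num=0 causes ZeroDivisionError, caught, finally prints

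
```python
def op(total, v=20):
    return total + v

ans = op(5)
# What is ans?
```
25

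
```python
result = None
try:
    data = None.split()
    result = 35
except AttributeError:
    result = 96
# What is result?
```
96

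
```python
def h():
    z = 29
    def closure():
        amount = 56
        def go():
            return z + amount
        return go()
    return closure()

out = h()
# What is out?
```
85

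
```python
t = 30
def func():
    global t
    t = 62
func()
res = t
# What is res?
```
62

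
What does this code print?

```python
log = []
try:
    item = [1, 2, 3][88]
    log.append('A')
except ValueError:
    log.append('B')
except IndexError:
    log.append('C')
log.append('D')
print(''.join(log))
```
CD

IndexError is caught by its specific handler, not ValueError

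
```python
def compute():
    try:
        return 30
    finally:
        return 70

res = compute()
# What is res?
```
70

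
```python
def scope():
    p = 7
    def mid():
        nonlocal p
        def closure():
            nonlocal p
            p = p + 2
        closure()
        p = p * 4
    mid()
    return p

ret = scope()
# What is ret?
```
36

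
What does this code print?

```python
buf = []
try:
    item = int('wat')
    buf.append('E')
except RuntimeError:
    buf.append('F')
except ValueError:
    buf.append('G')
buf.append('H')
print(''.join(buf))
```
GH

ValueError is caught by its specific handler, not RuntimeError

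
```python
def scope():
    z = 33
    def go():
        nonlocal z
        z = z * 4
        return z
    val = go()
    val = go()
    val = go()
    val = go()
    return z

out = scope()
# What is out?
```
8448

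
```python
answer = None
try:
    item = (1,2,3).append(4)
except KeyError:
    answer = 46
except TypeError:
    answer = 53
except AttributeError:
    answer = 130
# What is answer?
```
130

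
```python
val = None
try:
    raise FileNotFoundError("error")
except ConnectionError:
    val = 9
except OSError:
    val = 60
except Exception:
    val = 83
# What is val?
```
60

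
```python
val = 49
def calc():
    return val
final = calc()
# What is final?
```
49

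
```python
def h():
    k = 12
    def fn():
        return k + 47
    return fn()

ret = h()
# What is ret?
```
59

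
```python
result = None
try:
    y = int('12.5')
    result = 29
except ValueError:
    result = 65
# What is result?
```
65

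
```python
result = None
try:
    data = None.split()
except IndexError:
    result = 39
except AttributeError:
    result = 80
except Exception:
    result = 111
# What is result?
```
80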